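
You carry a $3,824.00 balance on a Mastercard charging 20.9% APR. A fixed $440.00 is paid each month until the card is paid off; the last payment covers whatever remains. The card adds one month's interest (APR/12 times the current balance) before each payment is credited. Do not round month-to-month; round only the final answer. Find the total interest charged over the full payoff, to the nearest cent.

Monthly rate r = 20.9%/12 = 1.74167% = 0.0174167.
Payoff takes n = ⌈−ln(1 − rB₀/P)/ln(1+r)⌉ = ⌈9.505⌉ = 10 payments; the last is $223.35.
Total paid = 9·$440.00 + $223.35 = $4,183.35.
Total interest = total paid − principal = $4,183.35 − $3,824.00 = $359.35.

$359.35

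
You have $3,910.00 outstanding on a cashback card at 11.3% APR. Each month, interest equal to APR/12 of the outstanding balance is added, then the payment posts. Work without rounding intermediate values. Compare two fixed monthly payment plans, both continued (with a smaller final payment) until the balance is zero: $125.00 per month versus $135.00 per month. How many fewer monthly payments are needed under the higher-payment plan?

4 fewer payments

Monthly rate r = 11.3%/12 = 0.941667% = 0.00941667.
At $125.00/mo: n = ⌈−ln(1 − rB₀/P)/ln(1+r)⌉ = 38 payments (last $28.61); total interest = total paid − $3,910.00 = $743.61.
At $135.00/mo: 34 payments (last $132.06); total interest $677.06.
Payments saved = 38 − 34 = 4.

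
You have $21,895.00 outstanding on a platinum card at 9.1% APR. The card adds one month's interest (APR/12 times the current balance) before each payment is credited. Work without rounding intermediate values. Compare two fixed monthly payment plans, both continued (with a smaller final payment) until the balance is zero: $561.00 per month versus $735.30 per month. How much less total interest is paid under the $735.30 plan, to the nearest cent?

$1,149.35

Monthly rate r = 9.1%/12 = 0.758333% = 0.00758333.
At $561.00/mo: n = ⌈−ln(1 − rB₀/P)/ln(1+r)⌉ = 47 payments (last $253.87); total interest = total paid − $21,895.00 = $4,164.87.
At $735.30/mo: 34 payments (last $645.62); total interest $3,015.52.
Interest saved = $4,164.87 − $3,015.52 = $1,149.35.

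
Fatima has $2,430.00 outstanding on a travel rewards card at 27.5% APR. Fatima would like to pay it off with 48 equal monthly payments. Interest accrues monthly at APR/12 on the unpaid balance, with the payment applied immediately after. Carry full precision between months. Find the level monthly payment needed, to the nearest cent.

$84.00

Monthly rate r = 27.5%/12 = 2.29167% = 0.0229167.
Level-payment amortization: P = B₀·r / (1 − (1+r)^(−n)) = 2430.00·0.0229167 / (1 − 1.02292^(−48)).
Denominator 1 − (1+r)^(−48) = 0.662970612.
P = 55.6875 / 0.662970612 ≈ 84.00.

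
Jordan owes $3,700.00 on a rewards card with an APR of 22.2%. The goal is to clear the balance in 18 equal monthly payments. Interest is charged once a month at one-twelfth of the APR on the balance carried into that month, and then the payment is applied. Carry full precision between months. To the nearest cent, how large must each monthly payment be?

$243.55

Monthly rate r = 22.2%/12 = 1.85% = 0.0185.
Level-payment amortization: P = B₀·r / (1 − (1+r)^(−n)) = 3700.00·0.0185 / (1 − 1.0185^(−18)).
Denominator 1 − (1+r)^(−18) = 0.281045511.
P = 68.45 / 0.281045511 ≈ 243.55.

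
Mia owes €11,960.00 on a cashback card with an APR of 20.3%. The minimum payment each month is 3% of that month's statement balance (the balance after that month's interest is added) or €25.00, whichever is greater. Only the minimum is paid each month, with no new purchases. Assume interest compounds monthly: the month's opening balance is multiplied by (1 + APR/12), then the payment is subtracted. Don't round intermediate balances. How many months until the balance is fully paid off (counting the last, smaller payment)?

Monthly rate r = 20.3%/12 = 1.69167% = 0.0169167.
While 3% of the post-interest balance exceeds €25.00, each month B ← (B·(1+r))·(1 − 0.03), i.e. B shrinks by the factor (1+r)·0.97 = 0.98641.
This holds for months 1–196. Entering month 197 the balance is €818.32; 3% of the post-interest balance is now below €25.00, so the flat €25.00 minimum applies from here.
From month 197 a fixed €25.00 at rate r clears €818.32 in 49 more payments. Total: 196 + 49 = 245 months.

245 months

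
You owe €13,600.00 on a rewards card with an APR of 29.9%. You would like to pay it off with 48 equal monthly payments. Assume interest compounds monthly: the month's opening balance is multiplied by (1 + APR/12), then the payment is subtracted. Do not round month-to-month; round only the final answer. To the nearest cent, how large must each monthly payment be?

Monthly rate r = 29.9%/12 = 2.49167% = 0.0249167.
Level-payment amortization: P = B₀·r / (1 − (1+r)^(−n)) = 13600.00·0.0249167 / (1 − 1.02492^(−48)).
Denominator 1 − (1+r)^(−48) = 0.6931336.
P = 338.867 / 0.6931336 ≈ 488.89.

€488.89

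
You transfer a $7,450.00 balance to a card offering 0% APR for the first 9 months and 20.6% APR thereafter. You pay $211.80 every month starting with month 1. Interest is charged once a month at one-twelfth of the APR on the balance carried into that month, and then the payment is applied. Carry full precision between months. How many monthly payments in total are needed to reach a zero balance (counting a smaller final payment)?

45 payments

Promo months 1–9 at r₀ = 0%/12 = 0; months 10+ at r₁ = 20.6%/12 = 0.0171667.
After month 9 (no interest yet): B = $7,450.00 − 9·$211.80 = $5,543.80.
Then at r₁ with $211.80/mo: n₂ = −ln(1 − r₁·B/P)/ln(1+r₁) ≈ 35.05 → 36 more payments.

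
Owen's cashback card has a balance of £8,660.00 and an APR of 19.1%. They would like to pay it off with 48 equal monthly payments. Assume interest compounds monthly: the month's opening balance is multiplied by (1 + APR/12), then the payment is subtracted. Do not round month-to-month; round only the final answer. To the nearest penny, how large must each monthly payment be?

£259.39

Monthly rate r = 19.1%/12 = 1.59167% = 0.0159167.
Level-payment amortization: P = B₀·r / (1 − (1+r)^(−n)) = 8660.00·0.0159167 / (1 − 1.01592^(−48)).
Denominator 1 − (1+r)^(−48) = 0.531389614.
P = 137.838 / 0.531389614 ≈ 259.39.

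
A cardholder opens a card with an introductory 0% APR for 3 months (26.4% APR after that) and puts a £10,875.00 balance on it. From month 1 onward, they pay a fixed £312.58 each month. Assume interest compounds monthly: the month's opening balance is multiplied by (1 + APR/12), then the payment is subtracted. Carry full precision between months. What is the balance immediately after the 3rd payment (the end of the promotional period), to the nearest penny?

Promo months 1–3 at r₀ = 0%/12 = 0; months 4+ at r₁ = 26.4%/12 = 0.022.
After month 3 (no interest yet): B = £10,875.00 − 3·£312.58 = £9,937.26.

£9,937.26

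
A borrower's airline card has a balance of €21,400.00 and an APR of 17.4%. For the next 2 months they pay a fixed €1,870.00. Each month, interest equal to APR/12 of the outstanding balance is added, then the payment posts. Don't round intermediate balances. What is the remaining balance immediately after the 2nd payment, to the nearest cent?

Monthly rate r = 17.4%/12 = 1.45% = 0.0145.
Each month: B ← B·(1+r) − €1,870.00.
Month 1: interest €310.30; balance after payment €19,840.30.
Month 2: interest €287.68; balance after payment €18,257.98.

€18,257.98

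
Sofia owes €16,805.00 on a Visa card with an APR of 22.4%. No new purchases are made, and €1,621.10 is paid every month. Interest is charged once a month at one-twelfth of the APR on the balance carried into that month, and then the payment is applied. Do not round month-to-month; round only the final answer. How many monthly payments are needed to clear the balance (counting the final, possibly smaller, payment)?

12 months

Monthly rate r = 22.4%/12 = 1.86667% = 0.0186667.
Recurrence: B ← B·(1+r) − €1,621.10.
Month 1: interest €313.69; balance after payment €15,497.59.
Month 2: interest €289.29; balance after payment €14,165.78.
Closed form: n = −ln(1 − rB₀/P)/ln(1+r) = −ln(0.80649)/ln(1.01867) ≈ 11.628, so the balance reaches zero during payment 12.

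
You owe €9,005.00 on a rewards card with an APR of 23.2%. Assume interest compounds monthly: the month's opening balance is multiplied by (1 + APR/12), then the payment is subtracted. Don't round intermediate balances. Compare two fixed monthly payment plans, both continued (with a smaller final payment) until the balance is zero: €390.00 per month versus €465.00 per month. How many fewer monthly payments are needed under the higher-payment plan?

Monthly rate r = 23.2%/12 = 1.93333% = 0.0193333.
At €390.00/mo: n = ⌈−ln(1 − rB₀/P)/ln(1+r)⌉ = 31 payments (last €343.60); total interest = total paid − €9,005.00 = €3,038.60.
At €465.00/mo: 25 payments (last €231.19); total interest €2,386.19.
Payments saved = 31 − 25 = 6.

6 fewer payments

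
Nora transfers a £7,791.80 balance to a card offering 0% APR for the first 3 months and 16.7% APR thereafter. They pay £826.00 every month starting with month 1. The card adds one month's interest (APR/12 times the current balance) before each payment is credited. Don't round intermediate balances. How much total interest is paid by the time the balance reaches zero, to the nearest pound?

£293

Promo months 1–3 at r₀ = 0%/12 = 0; months 4+ at r₁ = 16.7%/12 = 0.0139167.
After month 3 (no interest yet): B = £7,791.80 − 3·£826.00 = £5,313.80.
Then at r₁ with £826.00/mo: n₂ = −ln(1 − r₁·B/P)/ln(1+r₁) ≈ 6.79 → 7 more payments.
Total paid = 9·£826.00 + £650.50 = £8,084.50; interest = £8,084.50 − £7,791.80 = £292.70.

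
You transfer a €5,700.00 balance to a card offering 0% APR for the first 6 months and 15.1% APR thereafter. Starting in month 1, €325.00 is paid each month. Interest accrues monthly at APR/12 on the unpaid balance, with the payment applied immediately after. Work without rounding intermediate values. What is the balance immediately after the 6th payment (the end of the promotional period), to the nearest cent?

€3,750.00

Promo months 1–6 at r₀ = 0%/12 = 0; months 7+ at r₁ = 15.1%/12 = 0.0125833.
After month 6 (no interest yet): B = €5,700.00 − 6·€325.00 = €3,750.00.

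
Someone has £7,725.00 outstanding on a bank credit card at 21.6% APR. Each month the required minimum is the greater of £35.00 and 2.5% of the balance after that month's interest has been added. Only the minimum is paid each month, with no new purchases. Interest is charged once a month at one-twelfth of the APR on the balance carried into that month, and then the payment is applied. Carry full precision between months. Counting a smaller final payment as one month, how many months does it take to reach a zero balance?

Monthly rate r = 21.6%/12 = 1.8% = 0.018.
While 2.5% of the post-interest balance exceeds £35.00, each month B ← (B·(1+r))·(1 − 0.025), i.e. B shrinks by the factor (1+r)·0.975 = 0.99255.
This holds for months 1–231. Entering month 232 the balance is £1,373.10; 2.5% of the post-interest balance is now below £35.00, so the flat £35.00 minimum applies from here.
From month 232 a fixed £35.00 at rate r clears £1,373.10 in 69 more payments. Total: 231 + 69 = 300 months.

300 months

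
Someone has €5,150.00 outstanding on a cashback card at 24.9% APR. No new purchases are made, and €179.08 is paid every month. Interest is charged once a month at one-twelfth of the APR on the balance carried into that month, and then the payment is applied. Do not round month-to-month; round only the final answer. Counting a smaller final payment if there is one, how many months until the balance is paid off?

45 payments

Monthly rate r = 24.9%/12 = 2.075% = 0.02075.
Recurrence: B ← B·(1+r) − €179.08.
Month 1: interest €106.86; balance after payment €5,077.78.
Month 2: interest €105.36; balance after payment €5,004.07.
Closed form: n = −ln(1 − rB₀/P)/ln(1+r) = −ln(0.40327)/ln(1.02075) ≈ 44.219, so the balance reaches zero during payment 45.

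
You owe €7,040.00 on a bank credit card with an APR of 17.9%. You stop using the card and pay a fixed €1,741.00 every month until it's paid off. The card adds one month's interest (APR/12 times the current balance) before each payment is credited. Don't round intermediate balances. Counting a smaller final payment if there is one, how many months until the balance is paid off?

Monthly rate r = 17.9%/12 = 1.49167% = 0.0149167.
Recurrence: B ← B·(1+r) − €1,741.00.
Month 1: interest €105.01; balance after payment €5,404.01.
Month 2: interest €80.61; balance after payment €3,743.62.
Month 3: interest €55.84; balance after payment €2,058.47.
Month 4: interest €30.71; balance after payment €348.17.
Month 5: interest €5.19; balance after payment €0.00.

5 months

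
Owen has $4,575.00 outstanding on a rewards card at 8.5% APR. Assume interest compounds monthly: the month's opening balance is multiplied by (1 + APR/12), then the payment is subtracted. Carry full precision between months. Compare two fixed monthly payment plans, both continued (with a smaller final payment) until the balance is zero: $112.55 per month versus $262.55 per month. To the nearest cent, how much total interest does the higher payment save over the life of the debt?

$514.34

Monthly rate r = 8.5%/12 = 0.708333% = 0.00708333.
At $112.55/mo: n = ⌈−ln(1 − rB₀/P)/ln(1+r)⌉ = 49 payments (last $12.38); total interest = total paid − $4,575.00 = $839.78.
At $262.55/mo: 19 payments (last $174.54); total interest $325.44.
Interest saved = $839.78 − $325.44 = $514.34.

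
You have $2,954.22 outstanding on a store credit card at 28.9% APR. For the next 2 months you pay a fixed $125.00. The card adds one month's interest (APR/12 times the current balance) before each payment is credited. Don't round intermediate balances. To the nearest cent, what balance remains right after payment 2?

Monthly rate r = 28.9%/12 = 2.40833% = 0.0240833.
Each month: B ← B·(1+r) − $125.00.
Month 1: interest $71.15; balance after payment $2,900.37.
Month 2: interest $69.85; balance after payment $2,845.22.

$2,845.22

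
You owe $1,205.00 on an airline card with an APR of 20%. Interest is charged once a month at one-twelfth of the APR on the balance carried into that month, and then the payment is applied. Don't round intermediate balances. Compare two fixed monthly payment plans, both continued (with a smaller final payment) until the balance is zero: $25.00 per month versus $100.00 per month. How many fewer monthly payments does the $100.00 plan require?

85 fewer payments

Monthly rate r = 20%/12 = 1.66667% = 0.0166667.
At $25.00/mo: n = ⌈−ln(1 − rB₀/P)/ln(1+r)⌉ = 99 payments (last $9.69); total interest = total paid − $1,205.00 = $1,254.69.
At $100.00/mo: 14 payments (last $56.50); total interest $151.50.
Payments saved = 99 − 14 = 85.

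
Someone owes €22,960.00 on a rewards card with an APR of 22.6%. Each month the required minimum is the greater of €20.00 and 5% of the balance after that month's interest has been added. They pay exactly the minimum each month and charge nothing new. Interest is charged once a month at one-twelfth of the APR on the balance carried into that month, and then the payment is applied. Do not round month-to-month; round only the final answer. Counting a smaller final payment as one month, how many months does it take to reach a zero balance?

Monthly rate r = 22.6%/12 = 1.88333% = 0.0188333.
While 5% of the post-interest balance exceeds €20.00, each month B ← (B·(1+r))·(1 − 0.05), i.e. B shrinks by the factor (1+r)·0.95 = 0.96789.
This holds for months 1–125. Entering month 126 the balance is €388.43; 5% of the post-interest balance is now below €20.00, so the flat €20.00 minimum applies from here.
From month 126 a fixed €20.00 at rate r clears €388.43 in 25 more payments. Total: 125 + 25 = 150 months.

150 months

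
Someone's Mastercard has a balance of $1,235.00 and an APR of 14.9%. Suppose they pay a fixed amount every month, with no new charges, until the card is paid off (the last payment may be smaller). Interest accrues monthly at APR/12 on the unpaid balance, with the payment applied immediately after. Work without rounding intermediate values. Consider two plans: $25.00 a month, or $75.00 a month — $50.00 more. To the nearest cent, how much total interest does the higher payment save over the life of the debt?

$534.96

Monthly rate r = 14.9%/12 = 1.24167% = 0.0124167.
At $25.00/mo: n = ⌈−ln(1 − rB₀/P)/ln(1+r)⌉ = 78 payments (last $0.26); total interest = total paid − $1,235.00 = $690.26.
At $75.00/mo: 19 payments (last $40.30); total interest $155.30.
Interest saved = $690.26 − $155.30 = $534.96.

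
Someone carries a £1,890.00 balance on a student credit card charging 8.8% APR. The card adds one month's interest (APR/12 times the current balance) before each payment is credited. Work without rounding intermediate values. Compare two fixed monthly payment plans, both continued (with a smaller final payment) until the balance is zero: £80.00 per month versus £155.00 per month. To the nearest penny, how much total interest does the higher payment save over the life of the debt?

Monthly rate r = 8.8%/12 = 0.733333% = 0.00733333.
At £80.00/mo: n = ⌈−ln(1 − rB₀/P)/ln(1+r)⌉ = 27 payments (last £3.10); total interest = total paid − £1,890.00 = £193.10.
At £155.00/mo: 13 payments (last £127.24); total interest £97.24.
Interest saved = £193.10 − £97.24 = £95.86.

£95.86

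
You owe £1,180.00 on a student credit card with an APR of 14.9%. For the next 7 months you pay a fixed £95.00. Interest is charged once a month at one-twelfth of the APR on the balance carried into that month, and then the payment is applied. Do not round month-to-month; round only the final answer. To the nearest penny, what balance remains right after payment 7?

£596.17

Monthly rate r = 14.9%/12 = 1.24167% = 0.0124167.
Each month: B ← B·(1+r) − £95.00.
Month 1: interest £14.65; balance after payment £1,099.65.
Month 2: interest £13.65; balance after payment £1,018.31.
Month 3: interest £12.64; balance after payment £935.95.
Month 4: interest £11.62; balance after payment £852.57.
Month 5: interest £10.59; balance after payment £768.16.
Month 6: interest £9.54; balance after payment £682.70.
Month 7: interest £8.48; balance after payment £596.17.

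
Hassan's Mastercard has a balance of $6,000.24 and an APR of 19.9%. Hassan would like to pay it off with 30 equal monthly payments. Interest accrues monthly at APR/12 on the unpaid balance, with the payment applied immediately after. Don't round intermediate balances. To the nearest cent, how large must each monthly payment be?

$255.49

Monthly rate r = 19.9%/12 = 1.65833% = 0.0165833.
Level-payment amortization: P = B₀·r / (1 − (1+r)^(−n)) = 6000.24·0.0165833 / (1 − 1.01658^(−30)).
Denominator 1 − (1+r)^(−30) = 0.389465174.
P = 99.504 / 0.389465174 ≈ 255.49.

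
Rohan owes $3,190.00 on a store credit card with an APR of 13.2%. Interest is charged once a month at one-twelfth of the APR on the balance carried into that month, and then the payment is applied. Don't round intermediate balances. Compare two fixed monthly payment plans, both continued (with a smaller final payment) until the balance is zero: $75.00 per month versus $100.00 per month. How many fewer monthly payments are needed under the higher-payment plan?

18 fewer payments

Monthly rate r = 13.2%/12 = 1.1% = 0.011.
At $75.00/mo: n = ⌈−ln(1 − rB₀/P)/ln(1+r)⌉ = 58 payments (last $50.03); total interest = total paid − $3,190.00 = $1,135.03.
At $100.00/mo: 40 payments (last $50.51); total interest $760.51.
Payments saved = 58 − 40 = 18.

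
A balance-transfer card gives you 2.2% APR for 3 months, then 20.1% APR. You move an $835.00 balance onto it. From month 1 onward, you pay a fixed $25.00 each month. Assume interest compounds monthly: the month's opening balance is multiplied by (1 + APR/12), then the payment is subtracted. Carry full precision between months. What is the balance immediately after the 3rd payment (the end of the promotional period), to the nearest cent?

Promo months 1–3 at r₀ = 2.2%/12 = 0.00183333; months 4+ at r₁ = 20.1%/12 = 0.01675.
After month 3: iterate B ← B·(1+r₀) − $25.00 for 3 months → $764.46.

$764.46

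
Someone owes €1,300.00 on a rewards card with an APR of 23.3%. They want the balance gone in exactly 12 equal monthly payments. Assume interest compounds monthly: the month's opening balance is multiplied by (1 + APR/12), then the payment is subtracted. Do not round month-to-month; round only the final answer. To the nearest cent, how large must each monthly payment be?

€122.49

Monthly rate r = 23.3%/12 = 1.94167% = 0.0194167.
Level-payment amortization: P = B₀·r / (1 − (1+r)^(−n)) = 1300.00·0.0194167 / (1 − 1.01942^(−12)).
Denominator 1 − (1+r)^(−12) = 0.206075428.
P = 25.2417 / 0.206075428 ≈ 122.49.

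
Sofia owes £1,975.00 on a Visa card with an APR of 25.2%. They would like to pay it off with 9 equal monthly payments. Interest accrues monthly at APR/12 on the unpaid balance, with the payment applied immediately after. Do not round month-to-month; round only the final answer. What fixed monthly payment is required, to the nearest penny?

£243.12

Monthly rate r = 25.2%/12 = 2.1% = 0.021.
Level-payment amortization: P = B₀·r / (1 − (1+r)^(−n)) = 1975.00·0.021 / (1 − 1.021^(−9)).
Denominator 1 − (1+r)^(−9) = 0.170591807.
P = 41.475 / 0.170591807 ≈ 243.12.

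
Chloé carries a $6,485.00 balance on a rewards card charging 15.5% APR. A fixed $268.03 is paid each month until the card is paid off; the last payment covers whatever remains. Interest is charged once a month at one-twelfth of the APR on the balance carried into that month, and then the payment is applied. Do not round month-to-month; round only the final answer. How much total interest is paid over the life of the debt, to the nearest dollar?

Monthly rate r = 15.5%/12 = 1.29167% = 0.0129167.
Payoff takes n = ⌈−ln(1 − rB₀/P)/ln(1+r)⌉ = ⌈29.198⌉ = 30 payments; the last is $53.26.
Total paid = 29·$268.03 + $53.26 = $7,826.13.
Total interest = total paid − principal = $7,826.13 − $6,485.00 = $1,341.13.

$1,341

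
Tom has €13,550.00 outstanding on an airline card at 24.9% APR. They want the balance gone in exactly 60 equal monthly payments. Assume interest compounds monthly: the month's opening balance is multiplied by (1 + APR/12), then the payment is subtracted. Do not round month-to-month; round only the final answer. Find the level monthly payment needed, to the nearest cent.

Monthly rate r = 24.9%/12 = 2.075% = 0.02075.
Level-payment amortization: P = B₀·r / (1 − (1+r)^(−n)) = 13550.00·0.02075 / (1 − 1.02075^(−60)).
Denominator 1 − (1+r)^(−60) = 0.708366987.
P = 281.162 / 0.708366987 ≈ 396.92.

€396.92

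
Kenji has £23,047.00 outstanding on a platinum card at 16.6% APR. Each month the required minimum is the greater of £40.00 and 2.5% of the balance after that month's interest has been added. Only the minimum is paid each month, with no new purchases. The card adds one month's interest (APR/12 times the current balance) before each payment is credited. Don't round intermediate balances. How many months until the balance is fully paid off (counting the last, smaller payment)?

Monthly rate r = 16.6%/12 = 1.38333% = 0.0138333.
While 2.5% of the post-interest balance exceeds £40.00, each month B ← (B·(1+r))·(1 − 0.025), i.e. B shrinks by the factor (1+r)·0.975 = 0.98849.
This holds for months 1–232. Entering month 233 the balance is £1,570.10; 2.5% of the post-interest balance is now below £40.00, so the flat £40.00 minimum applies from here.
From month 233 a fixed £40.00 at rate r clears £1,570.10 in 57 more payments. Total: 232 + 57 = 289 months.

289 months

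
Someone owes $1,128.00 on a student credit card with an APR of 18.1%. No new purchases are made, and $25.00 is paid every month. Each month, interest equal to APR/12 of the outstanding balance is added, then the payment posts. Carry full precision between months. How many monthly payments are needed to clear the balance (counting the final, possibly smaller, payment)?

77 payments

Monthly rate r = 18.1%/12 = 1.50833% = 0.0150833.
Recurrence: B ← B·(1+r) − $25.00.
Month 1: interest $17.01; balance after payment $1,120.01.
Month 2: interest $16.89; balance after payment $1,111.91.
Closed form: n = −ln(1 − rB₀/P)/ln(1+r) = −ln(0.31944)/ln(1.01508) ≈ 76.228, so the balance reaches zero during payment 77.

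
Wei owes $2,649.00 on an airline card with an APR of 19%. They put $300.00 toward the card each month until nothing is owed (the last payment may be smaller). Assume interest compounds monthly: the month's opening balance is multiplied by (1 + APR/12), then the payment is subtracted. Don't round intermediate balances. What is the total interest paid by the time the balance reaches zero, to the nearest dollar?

Monthly rate r = 19%/12 = 1.58333% = 0.0158333.
Payoff takes n = ⌈−ln(1 − rB₀/P)/ln(1+r)⌉ = ⌈9.587⌉ = 10 payments; the last is $176.58.
Total paid = 9·$300.00 + $176.58 = $2,876.58.
Total interest = total paid − principal = $2,876.58 − $2,649.00 = $227.58.

$228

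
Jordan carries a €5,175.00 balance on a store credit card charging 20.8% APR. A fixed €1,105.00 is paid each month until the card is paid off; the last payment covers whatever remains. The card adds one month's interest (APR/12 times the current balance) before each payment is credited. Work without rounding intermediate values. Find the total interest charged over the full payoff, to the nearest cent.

Monthly rate r = 20.8%/12 = 1.73333% = 0.0173333.
Payoff takes n = ⌈−ln(1 − rB₀/P)/ln(1+r)⌉ = ⌈4.927⌉ = 5 payments; the last is €1,024.44.
Total paid = 4·€1,105.00 + €1,024.44 = €5,444.44.
Total interest = total paid − principal = €5,444.44 − €5,175.00 = €269.44.

€269.44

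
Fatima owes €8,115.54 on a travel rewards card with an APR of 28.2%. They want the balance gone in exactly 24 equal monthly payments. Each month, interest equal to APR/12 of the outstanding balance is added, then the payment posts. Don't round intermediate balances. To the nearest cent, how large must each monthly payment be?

Monthly rate r = 28.2%/12 = 2.35% = 0.0235.
Level-payment amortization: P = B₀·r / (1 − (1+r)^(−n)) = 8115.54·0.0235 / (1 − 1.0235^(−24)).
Denominator 1 − (1+r)^(−24) = 0.427346826.
P = 190.715 / 0.427346826 ≈ 446.28.

€446.28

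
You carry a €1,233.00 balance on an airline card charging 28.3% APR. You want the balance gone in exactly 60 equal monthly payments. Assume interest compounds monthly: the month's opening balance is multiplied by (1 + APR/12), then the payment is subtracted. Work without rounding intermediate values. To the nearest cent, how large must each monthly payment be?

€38.61

Monthly rate r = 28.3%/12 = 2.35833% = 0.0235833.
Level-payment amortization: P = B₀·r / (1 − (1+r)^(−n)) = 1233.00·0.0235833 / (1 − 1.02358^(−60)).
Denominator 1 − (1+r)^(−60) = 0.753050784.
P = 29.0783 / 0.753050784 ≈ 38.61.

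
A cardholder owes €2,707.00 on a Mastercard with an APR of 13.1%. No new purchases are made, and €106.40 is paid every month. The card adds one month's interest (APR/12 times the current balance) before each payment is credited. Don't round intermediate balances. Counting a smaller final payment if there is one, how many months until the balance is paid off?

30 payments

Monthly rate r = 13.1%/12 = 1.09167% = 0.0109167.
Recurrence: B ← B·(1+r) − €106.40.
Month 1: interest €29.55; balance after payment €2,630.15.
Month 2: interest €28.71; balance after payment €2,552.46.
Closed form: n = −ln(1 − rB₀/P)/ln(1+r) = −ln(0.72226)/ln(1.01092) ≈ 29.967, so the balance reaches zero during payment 30.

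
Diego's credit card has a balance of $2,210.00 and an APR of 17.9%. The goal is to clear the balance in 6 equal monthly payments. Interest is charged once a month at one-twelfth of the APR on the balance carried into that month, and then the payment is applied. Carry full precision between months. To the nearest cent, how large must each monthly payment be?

Monthly rate r = 17.9%/12 = 1.49167% = 0.0149167.
Level-payment amortization: P = B₀·r / (1 − (1+r)^(−n)) = 2210.00·0.0149167 / (1 − 1.01492^(−6)).
Denominator 1 − (1+r)^(−6) = 0.0850071646.
P = 32.9658 / 0.0850071646 ≈ 387.80.

$387.80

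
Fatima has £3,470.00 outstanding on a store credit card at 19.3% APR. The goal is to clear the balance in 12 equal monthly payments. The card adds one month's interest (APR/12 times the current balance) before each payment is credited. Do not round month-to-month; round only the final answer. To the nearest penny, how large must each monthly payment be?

£320.28

Monthly rate r = 19.3%/12 = 1.60833% = 0.0160833.
Level-payment amortization: P = B₀·r / (1 − (1+r)^(−n)) = 3470.00·0.0160833 / (1 − 1.01608^(−12)).
Denominator 1 − (1+r)^(−12) = 0.17425098.
P = 55.8092 / 0.17425098 ≈ 320.28.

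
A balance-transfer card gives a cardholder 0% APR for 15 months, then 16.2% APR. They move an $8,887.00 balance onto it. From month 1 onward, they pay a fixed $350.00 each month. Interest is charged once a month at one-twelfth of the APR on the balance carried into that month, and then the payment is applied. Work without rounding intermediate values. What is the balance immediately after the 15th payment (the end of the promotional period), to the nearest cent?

Promo months 1–15 at r₀ = 0%/12 = 0; months 16+ at r₁ = 16.2%/12 = 0.0135.
After month 15 (no interest yet): B = $8,887.00 − 15·$350.00 = $3,637.00.

$3,637.00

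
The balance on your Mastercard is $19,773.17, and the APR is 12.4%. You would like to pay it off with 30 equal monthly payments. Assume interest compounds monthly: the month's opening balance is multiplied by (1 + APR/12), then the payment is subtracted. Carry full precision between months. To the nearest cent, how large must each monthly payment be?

$769.91

Monthly rate r = 12.4%/12 = 1.03333% = 0.0103333.
Level-payment amortization: P = B₀·r / (1 − (1+r)^(−n)) = 19773.17·0.0103333 / (1 − 1.01033^(−30)).
Denominator 1 − (1+r)^(−30) = 0.265385408.
P = 204.323 / 0.265385408 ≈ 769.91.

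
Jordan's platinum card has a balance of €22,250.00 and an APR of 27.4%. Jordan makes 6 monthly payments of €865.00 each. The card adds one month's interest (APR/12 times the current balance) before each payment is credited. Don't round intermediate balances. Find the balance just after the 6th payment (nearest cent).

€19,982.21

Monthly rate r = 27.4%/12 = 2.28333% = 0.0228333.
Each month: B ← B·(1+r) − €865.00.
Month 1: interest €508.04; balance after payment €21,893.04.
Month 2: interest €499.89; balance after payment €21,527.93.
Month 3: interest €491.55; balance after payment €21,154.49.
Month 4: interest €483.03; balance after payment €20,772.51.
Month 5: interest €474.31; balance after payment €20,381.82.
Month 6: interest €465.38; balance after payment €19,982.21.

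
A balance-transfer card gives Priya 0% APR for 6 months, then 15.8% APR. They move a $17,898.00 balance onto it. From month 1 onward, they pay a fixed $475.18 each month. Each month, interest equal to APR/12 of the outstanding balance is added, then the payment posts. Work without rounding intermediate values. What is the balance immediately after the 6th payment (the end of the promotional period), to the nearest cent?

Promo months 1–6 at r₀ = 0%/12 = 0; months 7+ at r₁ = 15.8%/12 = 0.0131667.
After month 6 (no interest yet): B = $17,898.00 − 6·$475.18 = $15,046.92.

$15,046.92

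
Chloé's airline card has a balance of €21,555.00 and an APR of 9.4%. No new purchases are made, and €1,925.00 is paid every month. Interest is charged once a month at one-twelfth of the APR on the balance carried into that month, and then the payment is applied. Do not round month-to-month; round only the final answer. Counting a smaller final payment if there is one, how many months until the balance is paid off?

Monthly rate r = 9.4%/12 = 0.783333% = 0.00783333.
Recurrence: B ← B·(1+r) − €1,925.00.
Month 1: interest €168.85; balance after payment €19,798.85.
Month 2: interest €155.09; balance after payment €18,028.94.
Closed form: n = −ln(1 − rB₀/P)/ln(1+r) = −ln(0.91229)/ln(1.00783) ≈ 11.765, so the balance reaches zero during payment 12.

12 months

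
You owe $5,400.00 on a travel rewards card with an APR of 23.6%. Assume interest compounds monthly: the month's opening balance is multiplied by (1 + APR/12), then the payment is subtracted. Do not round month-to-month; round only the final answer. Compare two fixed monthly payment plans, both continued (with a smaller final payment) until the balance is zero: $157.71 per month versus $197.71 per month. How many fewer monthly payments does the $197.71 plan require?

18 fewer payments

Monthly rate r = 23.6%/12 = 1.96667% = 0.0196667.
At $157.71/mo: n = ⌈−ln(1 − rB₀/P)/ln(1+r)⌉ = 58 payments (last $72.15); total interest = total paid − $5,400.00 = $3,661.62.
At $197.71/mo: 40 payments (last $110.09); total interest $2,420.78.
Payments saved = 58 − 40 = 18.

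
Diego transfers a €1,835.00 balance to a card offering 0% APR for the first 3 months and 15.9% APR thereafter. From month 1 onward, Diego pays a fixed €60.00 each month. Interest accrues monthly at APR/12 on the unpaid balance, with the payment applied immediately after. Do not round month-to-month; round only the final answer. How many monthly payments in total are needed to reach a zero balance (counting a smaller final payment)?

38 payments

Promo months 1–3 at r₀ = 0%/12 = 0; months 4+ at r₁ = 15.9%/12 = 0.01325.
After month 3 (no interest yet): B = €1,835.00 − 3·€60.00 = €1,655.00.
Then at r₁ with €60.00/mo: n₂ = −ln(1 − r₁·B/P)/ln(1+r₁) ≈ 34.56 → 35 more payments.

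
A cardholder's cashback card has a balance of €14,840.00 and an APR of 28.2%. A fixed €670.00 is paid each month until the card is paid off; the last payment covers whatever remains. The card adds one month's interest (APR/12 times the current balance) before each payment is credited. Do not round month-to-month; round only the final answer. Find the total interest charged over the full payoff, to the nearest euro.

€6,363

Monthly rate r = 28.2%/12 = 2.35% = 0.0235.
Payoff takes n = ⌈−ln(1 − rB₀/P)/ln(1+r)⌉ = ⌈31.644⌉ = 32 payments; the last is €433.15.
Total paid = 31·€670.00 + €433.15 = €21,203.15.
Total interest = total paid − principal = €21,203.15 − €14,840.00 = €6,363.15.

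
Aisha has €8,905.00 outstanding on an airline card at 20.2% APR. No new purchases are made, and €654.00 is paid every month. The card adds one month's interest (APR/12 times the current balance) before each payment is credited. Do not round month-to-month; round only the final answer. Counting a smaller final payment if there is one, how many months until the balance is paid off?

16 months

Monthly rate r = 20.2%/12 = 1.68333% = 0.0168333.
Recurrence: B ← B·(1+r) − €654.00.
Month 1: interest €149.90; balance after payment €8,400.90.
Month 2: interest €141.42; balance after payment €7,888.32.
Closed form: n = −ln(1 − rB₀/P)/ln(1+r) = −ln(0.77079)/ln(1.01683) ≈ 15.595, so the balance reaches zero during payment 16.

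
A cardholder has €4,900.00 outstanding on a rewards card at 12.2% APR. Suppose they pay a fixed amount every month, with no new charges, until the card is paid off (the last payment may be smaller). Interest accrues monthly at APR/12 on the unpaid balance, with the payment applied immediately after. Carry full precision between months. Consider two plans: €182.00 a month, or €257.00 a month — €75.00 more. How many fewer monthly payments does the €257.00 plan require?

Monthly rate r = 12.2%/12 = 1.01667% = 0.0101667.
At €182.00/mo: n = ⌈−ln(1 − rB₀/P)/ln(1+r)⌉ = 32 payments (last €112.52); total interest = total paid − €4,900.00 = €854.52.
At €257.00/mo: 22 payments (last €77.77); total interest €574.77.
Payments saved = 32 − 22 = 10.

10 fewer payments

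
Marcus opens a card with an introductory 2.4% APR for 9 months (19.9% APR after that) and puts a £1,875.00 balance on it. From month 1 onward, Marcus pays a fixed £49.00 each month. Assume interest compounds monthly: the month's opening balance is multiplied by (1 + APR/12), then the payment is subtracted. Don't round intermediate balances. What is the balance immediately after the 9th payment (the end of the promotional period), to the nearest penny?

Promo months 1–9 at r₀ = 2.4%/12 = 0.002; months 10+ at r₁ = 19.9%/12 = 0.0165833.
After month 9: iterate B ← B·(1+r₀) − £49.00 for 9 months → £1,464.48.

£1,464.48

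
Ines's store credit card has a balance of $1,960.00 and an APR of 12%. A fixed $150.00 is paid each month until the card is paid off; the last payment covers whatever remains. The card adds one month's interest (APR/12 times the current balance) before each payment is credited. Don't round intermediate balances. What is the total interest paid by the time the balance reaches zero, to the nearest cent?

$150.96

Monthly rate r = 12%/12 = 1% = 0.01.
Payoff takes n = ⌈−ln(1 − rB₀/P)/ln(1+r)⌉ = ⌈14.073⌉ = 15 payments; the last is $10.96.
Total paid = 14·$150.00 + $10.96 = $2,110.96.
Total interest = total paid − principal = $2,110.96 − $1,960.00 = $150.96.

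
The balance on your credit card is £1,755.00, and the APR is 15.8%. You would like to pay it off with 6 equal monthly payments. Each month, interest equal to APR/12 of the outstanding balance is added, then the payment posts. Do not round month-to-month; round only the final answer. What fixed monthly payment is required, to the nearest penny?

Monthly rate r = 15.8%/12 = 1.31667% = 0.0131667.
Level-payment amortization: P = B₀·r / (1 − (1+r)^(−n)) = 1755.00·0.0131667 / (1 − 1.01317^(−6)).
Denominator 1 − (1+r)^(−6) = 0.0754835521.
P = 23.1075 / 0.0754835521 ≈ 306.13.

£306.13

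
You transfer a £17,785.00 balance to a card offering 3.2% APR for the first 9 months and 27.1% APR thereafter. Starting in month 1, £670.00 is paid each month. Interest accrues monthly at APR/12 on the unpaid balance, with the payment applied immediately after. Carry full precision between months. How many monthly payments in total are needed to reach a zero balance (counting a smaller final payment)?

Promo months 1–9 at r₀ = 3.2%/12 = 0.00266667; months 10+ at r₁ = 27.1%/12 = 0.0225833.
After month 9: iterate B ← B·(1+r₀) − £670.00 for 9 months → £12,121.70.
Then at r₁ with £670.00/mo: n₂ = −ln(1 − r₁·B/P)/ln(1+r₁) ≈ 23.52 → 24 more payments.

33 payments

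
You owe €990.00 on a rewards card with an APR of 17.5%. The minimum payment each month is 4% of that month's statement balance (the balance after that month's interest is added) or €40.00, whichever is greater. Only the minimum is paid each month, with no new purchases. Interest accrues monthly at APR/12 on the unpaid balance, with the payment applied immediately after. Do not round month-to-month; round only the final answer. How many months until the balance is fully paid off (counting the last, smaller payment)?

Monthly rate r = 17.5%/12 = 1.45833% = 0.0145833.
While 4% of the post-interest balance exceeds €40.00, each month B ← (B·(1+r))·(1 − 0.04), i.e. B shrinks by the factor (1+r)·0.96 = 0.974.
This holds for months 1–1. Entering month 2 the balance is €964.26; 4% of the post-interest balance is now below €40.00, so the flat €40.00 minimum applies from here.
From month 2 a fixed €40.00 at rate r clears €964.26 in 30 more payments. Total: 1 + 30 = 31 months.

31 months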